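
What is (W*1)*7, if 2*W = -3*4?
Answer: -42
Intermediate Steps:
W = -6 (W = (-3*4)/2 = (1/2)*(-12) = -6)
(W*1)*7 = -6*1*7 = -6*7 = -42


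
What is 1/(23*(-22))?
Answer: -1/506 ≈ -0.0019763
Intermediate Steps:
1/(23*(-22)) = 1/(-506) = -1/506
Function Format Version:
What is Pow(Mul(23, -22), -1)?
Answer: Rational(-1, 506) ≈ -0.0019763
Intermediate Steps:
Pow(Mul(23, -22), -1) = Pow(-506, -1) = Rational(-1, 506)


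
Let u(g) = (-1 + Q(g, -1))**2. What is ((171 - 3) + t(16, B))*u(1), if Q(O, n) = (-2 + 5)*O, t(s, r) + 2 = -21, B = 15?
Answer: 580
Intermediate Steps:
t(s, r) = -23 (t(s, r) = -2 - 21 = -23)
Q(O, n) = 3*O
u(g) = (-1 + 3*g)**2
((171 - 3) + t(16, B))*u(1) = ((171 - 3) - 23)*(-1 + 3*1)**2 = (168 - 23)*(-1 + 3)**2 = 145*2**2 = 145*4 = 580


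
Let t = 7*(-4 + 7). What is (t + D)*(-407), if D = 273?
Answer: -119658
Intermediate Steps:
t = 21 (t = 7*3 = 21)
(t + D)*(-407) = (21 + 273)*(-407) = 294*(-407) = -119658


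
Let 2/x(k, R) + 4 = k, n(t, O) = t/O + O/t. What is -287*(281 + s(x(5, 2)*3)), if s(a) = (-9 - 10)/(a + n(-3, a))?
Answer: -79089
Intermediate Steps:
n(t, O) = O/t + t/O
x(k, R) = 2/(-4 + k)
s(a) = -19/(-3/a + 2*a/3) (s(a) = (-9 - 10)/(a + (a/(-3) - 3/a)) = -19/(a + (a*(-⅓) - 3/a)) = -19/(a + (-a/3 - 3/a)) = -19/(a + (-3/a - a/3)) = -19/(-3/a + 2*a/3))
-287*(281 + s(x(5, 2)*3)) = -287*(281 - 57*(2/(-4 + 5))*3/(-9 + 2*((2/(-4 + 5))*3)²)) = -287*(281 - 57*(2/1)*3/(-9 + 2*((2/1)*3)²)) = -287*(281 - 57*(2*1)*3/(-9 + 2*((2*1)*3)²)) = -287*(281 - 57*2*3/(-9 + 2*(2*3)²)) = -287*(281 - 57*6/(-9 + 2*6²)) = -287*(281 - 57*6/(-9 + 2*36)) = -287*(281 - 57*6/(-9 + 72)) = -287*(281 - 57*6/63) = -287*(281 - 57*6*1/63) = -287*(281 - 38/7) = -287*1929/7 = -79089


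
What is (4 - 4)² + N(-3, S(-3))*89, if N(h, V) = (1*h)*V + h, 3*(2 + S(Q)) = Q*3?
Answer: 1068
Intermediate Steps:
S(Q) = -2 + Q (S(Q) = -2 + (Q*3)/3 = -2 + (3*Q)/3 = -2 + Q)
N(h, V) = h + V*h (N(h, V) = h*V + h = V*h + h = h + V*h)
(4 - 4)² + N(-3, S(-3))*89 = (4 - 4)² - 3*(1 + (-2 - 3))*89 = 0² - 3*(1 - 5)*89 = 0 - 3*(-4)*89 = 0 + 12*89 = 0 + 1068 = 1068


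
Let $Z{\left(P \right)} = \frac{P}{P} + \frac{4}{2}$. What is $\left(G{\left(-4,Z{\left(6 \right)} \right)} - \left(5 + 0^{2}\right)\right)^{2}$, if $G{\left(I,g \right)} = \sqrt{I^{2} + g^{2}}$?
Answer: $0$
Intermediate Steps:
$Z{\left(P \right)} = 3$ ($Z{\left(P \right)} = 1 + 4 \cdot \frac{1}{2} = 1 + 2 = 3$)
$\left(G{\left(-4,Z{\left(6 \right)} \right)} - \left(5 + 0^{2}\right)\right)^{2} = \left(\sqrt{\left(-4\right)^{2} + 3^{2}} - \left(5 + 0^{2}\right)\right)^{2} = \left(\sqrt{16 + 9} - \left(5 + 0\right)\right)^{2} = \left(\sqrt{25} - 5\right)^{2} = \left(5 - 5\right)^{2} = 0^{2} = 0$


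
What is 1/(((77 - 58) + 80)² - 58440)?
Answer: -1/48639 ≈ -2.0560e-5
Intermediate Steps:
1/(((77 - 58) + 80)² - 58440) = 1/((19 + 80)² - 58440) = 1/(99² - 58440) = 1/(9801 - 58440) = 1/(-48639) = -1/48639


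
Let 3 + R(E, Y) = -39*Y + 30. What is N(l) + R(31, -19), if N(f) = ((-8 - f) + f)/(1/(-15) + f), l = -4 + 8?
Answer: 45192/59 ≈ 765.97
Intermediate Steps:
l = 4
R(E, Y) = 27 - 39*Y (R(E, Y) = -3 + (-39*Y + 30) = -3 + (30 - 39*Y) = 27 - 39*Y)
N(f) = -8/(-1/15 + f)
N(l) + R(31, -19) = -120/(-1 + 15*4) + (27 - 39*(-19)) = -120/(-1 + 60) + (27 + 741) = -120/59 + 768 = 45192/59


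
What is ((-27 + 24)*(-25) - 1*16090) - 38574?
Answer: -54589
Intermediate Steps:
((-27 + 24)*(-25) - 1*16090) - 38574 = (-3*(-25) - 16090) - 38574 = (75 - 16090) - 38574 = -16015 - 38574 = -54589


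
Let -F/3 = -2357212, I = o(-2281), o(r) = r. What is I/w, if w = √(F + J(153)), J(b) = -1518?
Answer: -2281*√7070118/7070118 ≈ -0.85785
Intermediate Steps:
I = -2281
F = 7071636 (F = -3*(-2357212) = 7071636)
w = √7070118 (w = √(7071636 - 1518) = √7070118 ≈ 2659.0)
I/w = -2281*√7070118/7070118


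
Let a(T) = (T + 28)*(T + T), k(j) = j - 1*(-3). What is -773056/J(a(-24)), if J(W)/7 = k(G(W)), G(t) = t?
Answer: 773056/1323 ≈ 584.32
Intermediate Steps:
k(j) = 3 + j (k(j) = j + 3 = 3 + j)
a(T) = 2*T*(28 + T) (a(T) = (28 + T)*(2*T) = 2*T*(28 + T))
J(W) = 21 + 7*W (J(W) = 7*(3 + W) = 21 + 7*W)
-773056/J(a(-24)) = -773056/(21 + 7*(2*(-24)*(28 - 24))) = -773056/(21 + 7*(2*(-24)*4)) = -773056/(21 + 7*(-192)) = -773056/(21 - 1344) = -773056/(-1323) = -773056*(-1/1323) = 773056/1323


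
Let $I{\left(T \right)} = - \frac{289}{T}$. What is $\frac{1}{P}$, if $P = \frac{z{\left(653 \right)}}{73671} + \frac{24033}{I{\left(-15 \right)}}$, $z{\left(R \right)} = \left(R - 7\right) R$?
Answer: $\frac{21290919}{26679938327} \approx 0.00079801$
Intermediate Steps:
$z{\left(R \right)} = R \left(-7 + R\right)$ ($z{\left(R \right)} = \left(-7 + R\right) R = R \left(-7 + R\right)$)
$P = \frac{26679938327}{21290919}$ ($P = \frac{653 \left(-7 + 653\right)}{73671} + \frac{24033}{\left(-289\right) \frac{1}{-15}} = 653 \cdot 646 \cdot \frac{1}{73671} + \frac{24033}{\left(-289\right) \left(- \frac{1}{15}\right)} = 421838 \cdot \frac{1}{73671} + \frac{24033}{\frac{289}{15}} = \frac{421838}{73671} + 24033 \cdot \frac{15}{289} = \frac{421838}{73671} + \frac{360495}{289} = \frac{26679938327}{21290919} \approx 1253.1$)
$\frac{1}{P} = \frac{1}{\frac{26679938327}{21290919}} = \frac{21290919}{26679938327}$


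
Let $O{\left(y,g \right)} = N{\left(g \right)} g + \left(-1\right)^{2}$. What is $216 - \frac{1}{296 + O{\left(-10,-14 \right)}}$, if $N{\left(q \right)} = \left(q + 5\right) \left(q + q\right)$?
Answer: $\frac{697897}{3231} \approx 216.0$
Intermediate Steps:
$N{\left(q \right)} = 2 q \left(5 + q\right)$ ($N{\left(q \right)} = \left(5 + q\right) 2 q = 2 q \left(5 + q\right)$)
$O{\left(y,g \right)} = 1 + 2 g^{2} \left(5 + g\right)$ ($O{\left(y,g \right)} = 2 g \left(5 + g\right) g + \left(-1\right)^{2} = 2 g^{2} \left(5 + g\right) + 1 = 1 + 2 g^{2} \left(5 + g\right)$)
$216 - \frac{1}{296 + O{\left(-10,-14 \right)}} = 216 - \frac{1}{296 + \left(1 + 2 \left(-14\right)^{2} \left(5 - 14\right)\right)} = 216 - \frac{1}{296 + \left(1 + 2 \cdot 196 \left(-9\right)\right)} = 216 - \frac{1}{296 + \left(1 - 3528\right)} = 216 - \frac{1}{296 - 3527} = 216 - \frac{1}{-3231} = 216 - - \frac{1}{3231} = 216 + \frac{1}{3231} = \frac{697897}{3231}$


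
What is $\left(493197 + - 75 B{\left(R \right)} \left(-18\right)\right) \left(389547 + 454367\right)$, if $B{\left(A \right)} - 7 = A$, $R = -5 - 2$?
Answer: $416215853058$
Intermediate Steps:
$R = -7$
$B{\left(A \right)} = 7 + A$
$\left(493197 + - 75 B{\left(R \right)} \left(-18\right)\right) \left(389547 + 454367\right) = \left(493197 + - 75 \left(7 - 7\right) \left(-18\right)\right) \left(389547 + 454367\right) = \left(493197 + \left(-75\right) 0 \left(-18\right)\right) 843914 = \left(493197 + 0 \left(-18\right)\right) 843914 = \left(493197 + 0\right) 843914 = 493197 \cdot 843914 = 416215853058$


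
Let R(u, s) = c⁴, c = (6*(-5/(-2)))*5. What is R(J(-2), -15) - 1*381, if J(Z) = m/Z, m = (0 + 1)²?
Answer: 31640244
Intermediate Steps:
c = 75 (c = (6*(-5*(-½)))*5 = (6*(5/2))*5 = 15*5 = 75)
m = 1 (m = 1² = 1)
J(Z) = 1/Z
R(u, s) = 31640625 (R(u, s) = 75⁴ = 31640625)
R(J(-2), -15) - 1*381 = 31640625 - 1*381 = 31640625 - 381 = 31640244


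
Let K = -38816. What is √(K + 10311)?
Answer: I*√28505 ≈ 168.83*I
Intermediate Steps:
√(K + 10311) = √(-38816 + 10311) = √(-28505) = I*√28505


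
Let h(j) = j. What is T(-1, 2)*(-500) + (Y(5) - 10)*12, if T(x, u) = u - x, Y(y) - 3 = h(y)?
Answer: -1524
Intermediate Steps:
Y(y) = 3 + y
T(-1, 2)*(-500) + (Y(5) - 10)*12 = (2 - 1*(-1))*(-500) + ((3 + 5) - 10)*12 = (2 + 1)*(-500) + (8 - 10)*12 = 3*(-500) - 2*12 = -1500 - 24 = -1524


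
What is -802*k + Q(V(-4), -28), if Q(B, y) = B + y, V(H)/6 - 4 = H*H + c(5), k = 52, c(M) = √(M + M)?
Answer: -41612 + 6*√10 ≈ -41593.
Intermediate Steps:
c(M) = √2*√M (c(M) = √(2*M) = √2*√M)
V(H) = 24 + 6*√10 + 6*H² (V(H) = 24 + 6*(H*H + √2*√5) = 24 + 6*(H² + √10) = 24 + 6*(√10 + H²) = 24 + (6*√10 + 6*H²) = 24 + 6*√10 + 6*H²)
-802*k + Q(V(-4), -28) = -802*52 + ((24 + 6*√10 + 6*(-4)²) - 28) = -41704 + ((24 + 6*√10 + 6*16) - 28) = -41704 + ((24 + 6*√10 + 96) - 28) = -41704 + ((120 + 6*√10) - 28) = -41704 + (92 + 6*√10) = -41612 + 6*√10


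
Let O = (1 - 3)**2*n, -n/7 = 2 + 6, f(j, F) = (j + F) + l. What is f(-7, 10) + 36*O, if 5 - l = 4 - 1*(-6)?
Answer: -8066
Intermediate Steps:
l = -5 (l = 5 - (4 - 1*(-6)) = 5 - (4 + 6) = 5 - 1*10 = 5 - 10 = -5)
f(j, F) = -5 + F + j (f(j, F) = (j + F) - 5 = (F + j) - 5 = -5 + F + j)
n = -56 (n = -7*(2 + 6) = -7*8 = -56)
O = -224 (O = (1 - 3)**2*(-56) = (-2)**2*(-56) = 4*(-56) = -224)
f(-7, 10) + 36*O = (-5 + 10 - 7) + 36*(-224) = -2 - 8064 = -8066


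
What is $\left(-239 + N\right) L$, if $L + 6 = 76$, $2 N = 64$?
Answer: $-14490$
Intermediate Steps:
$N = 32$ ($N = \frac{1}{2} \cdot 64 = 32$)
$L = 70$ ($L = -6 + 76 = 70$)
$\left(-239 + N\right) L = \left(-239 + 32\right) 70 = \left(-207\right) 70 = -14490$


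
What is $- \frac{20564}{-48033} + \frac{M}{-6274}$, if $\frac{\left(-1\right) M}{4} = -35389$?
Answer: $- \frac{3335170406}{150679521} \approx -22.134$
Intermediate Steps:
$M = 141556$ ($M = \left(-4\right) \left(-35389\right) = 141556$)
$- \frac{20564}{-48033} + \frac{M}{-6274} = - \frac{20564}{-48033} + \frac{141556}{-6274} = \left(-20564\right) \left(- \frac{1}{48033}\right) + 141556 \left(- \frac{1}{6274}\right) = \frac{20564}{48033} - \frac{70778}{3137} = - \frac{3335170406}{150679521}$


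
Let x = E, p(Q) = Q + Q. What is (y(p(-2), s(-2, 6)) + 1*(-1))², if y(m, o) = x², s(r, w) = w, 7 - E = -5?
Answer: 20449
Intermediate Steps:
E = 12 (E = 7 - 1*(-5) = 7 + 5 = 12)
p(Q) = 2*Q
x = 12
y(m, o) = 144 (y(m, o) = 12² = 144)
(y(p(-2), s(-2, 6)) + 1*(-1))² = (144 + 1*(-1))² = (144 - 1)² = 143² = 20449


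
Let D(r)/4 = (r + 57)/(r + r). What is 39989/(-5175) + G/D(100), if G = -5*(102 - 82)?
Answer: -32153273/812475 ≈ -39.574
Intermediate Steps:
G = -100 (G = -5*20 = -100)
D(r) = 2*(57 + r)/r (D(r) = 4*((r + 57)/(r + r)) = 4*((57 + r)/((2*r))) = 4*((57 + r)*(1/(2*r))) = 4*((57 + r)/(2*r)) = 2*(57 + r)/r)
39989/(-5175) + G/D(100) = 39989/(-5175) - 100/(2 + 114/100) = 39989*(-1/5175) - 100/(2 + 114*(1/100)) = -39989/5175 - 100/(2 + 57/50) = -39989/5175 - 100/157/50 = -39989/5175 - 100*50/157 = -39989/5175 - 5000/157 = -32153273/812475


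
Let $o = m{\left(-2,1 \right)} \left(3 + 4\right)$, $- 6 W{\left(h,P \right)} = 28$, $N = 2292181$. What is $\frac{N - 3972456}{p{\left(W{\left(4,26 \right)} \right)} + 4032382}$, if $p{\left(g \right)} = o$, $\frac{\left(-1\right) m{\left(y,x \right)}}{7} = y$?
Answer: $- \frac{336055}{806496} \approx -0.41669$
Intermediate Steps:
$W{\left(h,P \right)} = - \frac{14}{3}$ ($W{\left(h,P \right)} = \left(- \frac{1}{6}\right) 28 = - \frac{14}{3}$)
$m{\left(y,x \right)} = - 7 y$
$o = 98$ ($o = \left(-7\right) \left(-2\right) \left(3 + 4\right) = 14 \cdot 7 = 98$)
$p{\left(g \right)} = 98$
$\frac{N - 3972456}{p{\left(W{\left(4,26 \right)} \right)} + 4032382} = \frac{2292181 - 3972456}{98 + 4032382} = - \frac{1680275}{4032480} = \left(-1680275\right) \frac{1}{4032480} = - \frac{336055}{806496}$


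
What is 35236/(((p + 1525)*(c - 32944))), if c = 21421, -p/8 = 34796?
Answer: 1532/138698343 ≈ 1.1046e-5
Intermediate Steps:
p = -278368 (p = -8*34796 = -278368)
35236/(((p + 1525)*(c - 32944))) = 35236/(((-278368 + 1525)*(21421 - 32944))) = 35236/((-276843*(-11523))) = 35236/3190061889 = 35236*(1/3190061889) = 1532/138698343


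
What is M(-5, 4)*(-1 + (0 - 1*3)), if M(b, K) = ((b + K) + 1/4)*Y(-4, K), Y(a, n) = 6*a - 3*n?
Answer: -108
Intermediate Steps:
Y(a, n) = -3*n + 6*a
M(b, K) = (-24 - 3*K)*(¼ + K + b) (M(b, K) = ((b + K) + 1/4)*(-3*K + 6*(-4)) = ((K + b) + ¼)*(-3*K - 24) = (¼ + K + b)*(-24 - 3*K) = (-24 - 3*K)*(¼ + K + b))
M(-5, 4)*(-1 + (0 - 1*3)) = (-3*(8 + 4)*(1 + 4*4 + 4*(-5))/4)*(-1 + (0 - 1*3)) = (-¾*12*(1 + 16 - 20))*(-1 + (0 - 3)) = (-¾*12*(-3))*(-1 - 3) = 27*(-4) = -108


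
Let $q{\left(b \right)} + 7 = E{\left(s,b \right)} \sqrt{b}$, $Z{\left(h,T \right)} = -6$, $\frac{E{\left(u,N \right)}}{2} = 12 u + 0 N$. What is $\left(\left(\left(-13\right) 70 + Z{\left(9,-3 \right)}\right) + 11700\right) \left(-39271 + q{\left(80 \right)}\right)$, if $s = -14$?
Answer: $-423573952 - 14493696 \sqrt{5} \approx -4.5598 \cdot 10^{8}$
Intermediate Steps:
$E{\left(u,N \right)} = 24 u$ ($E{\left(u,N \right)} = 2 \left(12 u + 0 N\right) = 2 \left(12 u + 0\right) = 2 \cdot 12 u = 24 u$)
$q{\left(b \right)} = -7 - 336 \sqrt{b}$ ($q{\left(b \right)} = -7 + 24 \left(-14\right) \sqrt{b} = -7 - 336 \sqrt{b}$)
$\left(\left(\left(-13\right) 70 + Z{\left(9,-3 \right)}\right) + 11700\right) \left(-39271 + q{\left(80 \right)}\right) = \left(\left(\left(-13\right) 70 - 6\right) + 11700\right) \left(-39271 - \left(7 + 336 \sqrt{80}\right)\right) = \left(\left(-910 - 6\right) + 11700\right) \left(-39271 - \left(7 + 336 \cdot 4 \sqrt{5}\right)\right) = \left(-916 + 11700\right) \left(-39271 - \left(7 + 1344 \sqrt{5}\right)\right) = 10784 \left(-39278 - 1344 \sqrt{5}\right) = -423573952 - 14493696 \sqrt{5}$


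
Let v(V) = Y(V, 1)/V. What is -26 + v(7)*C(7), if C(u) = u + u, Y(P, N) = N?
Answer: -24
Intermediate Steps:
v(V) = 1/V
C(u) = 2*u
-26 + v(7)*C(7) = -26 + (2*7)/7 = -26 + (⅐)*14 = -26 + 2 = -24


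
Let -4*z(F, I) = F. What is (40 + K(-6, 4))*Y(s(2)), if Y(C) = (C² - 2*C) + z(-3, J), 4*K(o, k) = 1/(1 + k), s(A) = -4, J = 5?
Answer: 79299/80 ≈ 991.24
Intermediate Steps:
z(F, I) = -F/4
K(o, k) = 1/(4*(1 + k))
Y(C) = ¾ + C² - 2*C (Y(C) = (C² - 2*C) - ¼*(-3) = (C² - 2*C) + ¾ = ¾ + C² - 2*C)
(40 + K(-6, 4))*Y(s(2)) = (40 + 1/(4*(1 + 4)))*(¾ + (-4)² - 2*(-4)) = (40 + (¼)/5)*(¾ + 16 + 8) = (40 + (¼)*(⅕))*(99/4) = (40 + 1/20)*(99/4) = (801/20)*(99/4) = 79299/80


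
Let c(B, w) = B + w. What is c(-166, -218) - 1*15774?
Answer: -16158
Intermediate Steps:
c(-166, -218) - 1*15774 = (-166 - 218) - 1*15774 = -384 - 15774 = -16158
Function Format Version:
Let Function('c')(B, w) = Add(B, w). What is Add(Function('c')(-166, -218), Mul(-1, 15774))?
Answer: -16158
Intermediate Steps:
Add(Function('c')(-166, -218), Mul(-1, 15774)) = Add(Add(-166, -218), Mul(-1, 15774)) = Add(-384, -15774) = -16158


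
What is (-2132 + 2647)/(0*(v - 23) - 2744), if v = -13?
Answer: -515/2744 ≈ -0.18768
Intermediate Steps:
(-2132 + 2647)/(0*(v - 23) - 2744) = (-2132 + 2647)/(0*(-13 - 23) - 2744) = 515/(0*(-36) - 2744) = 515/(0 - 2744) = 515/(-2744) = 515*(-1/2744) = -515/2744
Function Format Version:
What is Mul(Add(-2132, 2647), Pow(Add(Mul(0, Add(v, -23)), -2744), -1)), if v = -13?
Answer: Rational(-515, 2744) ≈ -0.18768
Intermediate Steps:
Mul(Add(-2132, 2647), Pow(Add(Mul(0, Add(v, -23)), -2744), -1)) = Mul(Add(-2132, 2647), Pow(Add(Mul(0, Add(-13, -23)), -2744), -1)) = Mul(515, Pow(Add(Mul(0, -36), -2744), -1)) = Mul(515, Pow(Add(0, -2744), -1)) = Mul(515, Pow(-2744, -1)) = Mul(515, Rational(-1, 2744)) = Rational(-515, 2744)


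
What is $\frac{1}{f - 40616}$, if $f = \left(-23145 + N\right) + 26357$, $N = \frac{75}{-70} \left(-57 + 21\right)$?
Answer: $- \frac{7}{261558} \approx -2.6763 \cdot 10^{-5}$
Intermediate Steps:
$N = \frac{270}{7}$ ($N = 75 \left(- \frac{1}{70}\right) \left(-36\right) = \left(- \frac{15}{14}\right) \left(-36\right) = \frac{270}{7} \approx 38.571$)
$f = \frac{22754}{7}$ ($f = \left(-23145 + \frac{270}{7}\right) + 26357 = - \frac{161745}{7} + 26357 = \frac{22754}{7} \approx 3250.6$)
$\frac{1}{f - 40616} = \frac{1}{\frac{22754}{7} - 40616} = \frac{1}{- \frac{261558}{7}} = - \frac{7}{261558}$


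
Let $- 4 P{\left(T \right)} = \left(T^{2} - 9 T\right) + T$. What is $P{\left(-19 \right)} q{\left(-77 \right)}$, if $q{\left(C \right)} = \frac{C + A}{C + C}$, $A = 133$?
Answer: $\frac{513}{11} \approx 46.636$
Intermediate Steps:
$q{\left(C \right)} = \frac{133 + C}{2 C}$ ($q{\left(C \right)} = \frac{C + 133}{C + C} = \frac{133 + C}{2 C}$)
$P{\left(T \right)} = 2 T - \frac{T^{2}}{4}$ ($P{\left(T \right)} = - \frac{\left(T^{2} - 9 T\right) + T}{4} = - \frac{T^{2} - 8 T}{4} = 2 T - \frac{T^{2}}{4}$)
$P{\left(-19 \right)} q{\left(-77 \right)} = \frac{1}{4} \left(-19\right) \left(8 - -19\right) \frac{133 - 77}{2 \left(-77\right)} = \frac{1}{4} \left(-19\right) \left(8 + 19\right) \frac{1}{2} \left(- \frac{1}{77}\right) 56 = \frac{1}{4} \left(-19\right) 27 \left(- \frac{4}{11}\right) = \left(- \frac{513}{4}\right) \left(- \frac{4}{11}\right) = \frac{513}{11}$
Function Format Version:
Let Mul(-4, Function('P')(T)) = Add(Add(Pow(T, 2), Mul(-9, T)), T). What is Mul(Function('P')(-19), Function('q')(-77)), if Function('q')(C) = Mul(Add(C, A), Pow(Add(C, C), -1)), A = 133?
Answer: Rational(513, 11) ≈ 46.636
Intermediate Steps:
Function('q')(C) = Mul(Rational(1, 2), Pow(C, -1), Add(133, C)) (Function('q')(C) = Mul(Add(C, 133), Pow(Add(C, C), -1)) = Mul(Add(133, C), Pow(Mul(2, C), -1)) = Mul(Add(133, C), Mul(Rational(1, 2), Pow(C, -1))) = Mul(Rational(1, 2), Pow(C, -1), Add(133, C)))
Function('P')(T) = Add(Mul(2, T), Mul(Rational(-1, 4), Pow(T, 2))) (Function('P')(T) = Mul(Rational(-1, 4), Add(Add(Pow(T, 2), Mul(-9, T)), T)) = Mul(Rational(-1, 4), Add(Pow(T, 2), Mul(-8, T))) = Add(Mul(2, T), Mul(Rational(-1, 4), Pow(T, 2))))
Mul(Function('P')(-19), Function('q')(-77)) = Mul(Mul(Rational(1, 4), -19, Add(8, Mul(-1, -19))), Mul(Rational(1, 2), Pow(-77, -1), Add(133, -77))) = Mul(Mul(Rational(1, 4), -19, Add(8, 19)), Mul(Rational(1, 2), Rational(-1, 77), 56)) = Mul(Mul(Rational(1, 4), -19, 27), Rational(-4, 11)) = Mul(Rational(-513, 4), Rational(-4, 11)) = Rational(513, 11)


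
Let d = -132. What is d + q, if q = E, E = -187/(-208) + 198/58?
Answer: -770209/6032 ≈ -127.69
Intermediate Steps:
E = 26015/6032 (E = -187*(-1/208) + 198*(1/58) = 187/208 + 99/29 = 26015/6032 ≈ 4.3128)
q = 26015/6032 ≈ 4.3128
d + q = -132 + 26015/6032 = -770209/6032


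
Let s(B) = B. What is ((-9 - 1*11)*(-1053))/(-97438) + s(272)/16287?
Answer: -158250542/793486353 ≈ -0.19944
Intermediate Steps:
((-9 - 1*11)*(-1053))/(-97438) + s(272)/16287 = ((-9 - 1*11)*(-1053))/(-97438) + 272/16287 = ((-9 - 11)*(-1053))*(-1/97438) + 272*(1/16287) = -20*(-1053)*(-1/97438) + 272/16287 = 21060*(-1/97438) + 272/16287 = -10530/48719 + 272/16287 = -158250542/793486353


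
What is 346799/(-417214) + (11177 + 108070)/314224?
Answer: -29610525559/65549325968 ≈ -0.45173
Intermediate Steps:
346799/(-417214) + (11177 + 108070)/314224 = 346799*(-1/417214) + 119247*(1/314224) = -346799/417214 + 119247/314224 = -29610525559/65549325968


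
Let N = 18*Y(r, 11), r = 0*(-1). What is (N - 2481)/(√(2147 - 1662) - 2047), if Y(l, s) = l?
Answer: 5078607/4189724 + 2481*√485/4189724 ≈ 1.2252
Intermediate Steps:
r = 0
N = 0 (N = 18*0 = 0)
(N - 2481)/(√(2147 - 1662) - 2047) = (0 - 2481)/(√(2147 - 1662) - 2047) = -2481/(√485 - 2047) = -2481/(-2047 + √485)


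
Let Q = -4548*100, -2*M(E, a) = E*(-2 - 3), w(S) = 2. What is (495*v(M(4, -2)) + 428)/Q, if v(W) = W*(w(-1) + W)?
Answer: -14957/113700 ≈ -0.13155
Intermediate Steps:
M(E, a) = 5*E/2 (M(E, a) = -E*(-2 - 3)/2 = -E*(-5)/2 = -(-5)*E/2 = 5*E/2)
Q = -454800
v(W) = W*(2 + W)
(495*v(M(4, -2)) + 428)/Q = (495*(((5/2)*4)*(2 + (5/2)*4)) + 428)/(-454800) = (495*(10*(2 + 10)) + 428)*(-1/454800) = (495*(10*12) + 428)*(-1/454800) = (495*120 + 428)*(-1/454800) = (59400 + 428)*(-1/454800) = 59828*(-1/454800) = -14957/113700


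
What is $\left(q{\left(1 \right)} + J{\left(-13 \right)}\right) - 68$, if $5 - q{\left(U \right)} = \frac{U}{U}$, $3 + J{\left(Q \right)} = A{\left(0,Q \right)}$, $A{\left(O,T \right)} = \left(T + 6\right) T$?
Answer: $24$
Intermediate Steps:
$A{\left(O,T \right)} = T \left(6 + T\right)$ ($A{\left(O,T \right)} = \left(6 + T\right) T = T \left(6 + T\right)$)
$J{\left(Q \right)} = -3 + Q \left(6 + Q\right)$
$q{\left(U \right)} = 4$ ($q{\left(U \right)} = 5 - \frac{U}{U} = 5 - 1 = 4$)
$\left(q{\left(1 \right)} + J{\left(-13 \right)}\right) - 68 = \left(4 - \left(3 + 13 \left(6 - 13\right)\right)\right) - 68 = \left(4 - -88\right) - 68 = \left(4 + \left(-3 + 91\right)\right) - 68 = \left(4 + 88\right) - 68 = 92 - 68 = 24$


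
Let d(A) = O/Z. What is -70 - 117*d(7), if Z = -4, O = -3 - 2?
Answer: -865/4 ≈ -216.25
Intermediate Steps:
O = -5
d(A) = 5/4 (d(A) = -5/(-4) = -5*(-¼) = 5/4)
-70 - 117*d(7) = -70 - 117*5/4 = -70 - 585/4 = -865/4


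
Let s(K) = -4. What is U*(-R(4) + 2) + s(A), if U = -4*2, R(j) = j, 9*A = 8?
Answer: 12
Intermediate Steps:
A = 8/9 (A = (⅑)*8 = 8/9 ≈ 0.88889)
U = -8
U*(-R(4) + 2) + s(A) = -8*(-1*4 + 2) - 4 = -8*(-4 + 2) - 4 = -8*(-2) - 4 = 16 - 4 = 12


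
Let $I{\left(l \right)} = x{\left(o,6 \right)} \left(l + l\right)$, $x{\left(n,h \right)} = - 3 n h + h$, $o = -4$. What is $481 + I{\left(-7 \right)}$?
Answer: $-611$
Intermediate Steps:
$x{\left(n,h \right)} = h - 3 h n$ ($x{\left(n,h \right)} = - 3 h n + h = h - 3 h n$)
$I{\left(l \right)} = 156 l$ ($I{\left(l \right)} = 6 \left(1 - -12\right) \left(l + l\right) = 6 \left(1 + 12\right) 2 l = 6 \cdot 13 \cdot 2 l = 78 \cdot 2 l = 156 l$)
$481 + I{\left(-7 \right)} = 481 + 156 \left(-7\right) = 481 - 1092 = -611$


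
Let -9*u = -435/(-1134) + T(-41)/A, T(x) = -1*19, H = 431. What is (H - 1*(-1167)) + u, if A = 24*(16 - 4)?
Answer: 86980415/54432 ≈ 1598.0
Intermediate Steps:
T(x) = -19
A = 288 (A = 24*12 = 288)
u = -1921/54432 (u = -(-435/(-1134) - 19/288)/9 = -(-435*(-1/1134) - 19*1/288)/9 = -(145/378 - 19/288)/9 = -1/9*1921/6048 = -1921/54432 ≈ -0.035292)
(H - 1*(-1167)) + u = (431 - 1*(-1167)) - 1921/54432 = (431 + 1167) - 1921/54432 = 1598 - 1921/54432 = 86980415/54432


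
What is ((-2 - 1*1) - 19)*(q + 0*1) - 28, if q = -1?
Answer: -6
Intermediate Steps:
((-2 - 1*1) - 19)*(q + 0*1) - 28 = ((-2 - 1*1) - 19)*(-1 + 0*1) - 28 = ((-2 - 1) - 19)*(-1 + 0) - 28 = (-3 - 19)*(-1) - 28 = -22*(-1) - 28 = 22 - 28 = -6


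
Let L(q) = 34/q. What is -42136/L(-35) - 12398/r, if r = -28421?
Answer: 20957287746/483157 ≈ 43376.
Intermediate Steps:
-42136/L(-35) - 12398/r = -42136/(34/(-35)) - 12398/(-28421) = -42136/(34*(-1/35)) - 12398*(-1/28421) = -42136/(-34/35) + 12398/28421 = -42136*(-35/34) + 12398/28421 = 737380/17 + 12398/28421 = 20957287746/483157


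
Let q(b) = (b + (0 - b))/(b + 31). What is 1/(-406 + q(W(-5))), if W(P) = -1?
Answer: -1/406 ≈ -0.0024631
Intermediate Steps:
q(b) = 0 (q(b) = (b - b)/(31 + b) = 0/(31 + b) = 0)
1/(-406 + q(W(-5))) = 1/(-406 + 0) = 1/(-406) = -1/406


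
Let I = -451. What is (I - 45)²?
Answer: 246016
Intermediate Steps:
(I - 45)² = (-451 - 45)² = (-496)² = 246016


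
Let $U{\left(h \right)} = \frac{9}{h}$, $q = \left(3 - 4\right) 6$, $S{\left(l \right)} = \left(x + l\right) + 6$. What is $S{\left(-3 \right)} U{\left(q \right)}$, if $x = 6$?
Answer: $- \frac{27}{2} \approx -13.5$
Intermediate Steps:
$S{\left(l \right)} = 12 + l$ ($S{\left(l \right)} = \left(6 + l\right) + 6 = 12 + l$)
$q = -6$ ($q = \left(-1\right) 6 = -6$)
$S{\left(-3 \right)} U{\left(q \right)} = \left(12 - 3\right) \frac{9}{-6} = 9 \cdot 9 \left(- \frac{1}{6}\right) = 9 \left(- \frac{3}{2}\right) = - \frac{27}{2}$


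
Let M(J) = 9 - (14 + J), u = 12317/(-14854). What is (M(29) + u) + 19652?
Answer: 291393455/14854 ≈ 19617.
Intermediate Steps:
u = -12317/14854 (u = 12317*(-1/14854) = -12317/14854 ≈ -0.82920)
M(J) = -5 - J (M(J) = 9 + (-14 - J) = -5 - J)
(M(29) + u) + 19652 = ((-5 - 1*29) - 12317/14854) + 19652 = ((-5 - 29) - 12317/14854) + 19652 = (-34 - 12317/14854) + 19652 = -517353/14854 + 19652 = 291393455/14854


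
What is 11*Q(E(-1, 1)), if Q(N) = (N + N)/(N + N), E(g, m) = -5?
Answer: 11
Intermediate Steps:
Q(N) = 1 (Q(N) = (2*N)/((2*N)) = (2*N)*(1/(2*N)) = 1)
11*Q(E(-1, 1)) = 11*1 = 11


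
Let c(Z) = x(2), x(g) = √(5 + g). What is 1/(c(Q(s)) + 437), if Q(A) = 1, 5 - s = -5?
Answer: 437/190962 - √7/190962 ≈ 0.0022746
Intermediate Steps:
s = 10 (s = 5 - 1*(-5) = 5 + 5 = 10)
c(Z) = √7 (c(Z) = √(5 + 2) = √7)
1/(c(Q(s)) + 437) = 1/(√7 + 437) = 1/(437 + √7)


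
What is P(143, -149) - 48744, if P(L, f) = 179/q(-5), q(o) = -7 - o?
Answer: -97667/2 ≈ -48834.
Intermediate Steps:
P(L, f) = -179/2 (P(L, f) = 179/(-7 - 1*(-5)) = 179/(-7 + 5) = 179/(-2) = 179*(-1/2) = -179/2)
P(143, -149) - 48744 = -179/2 - 48744 = -97667/2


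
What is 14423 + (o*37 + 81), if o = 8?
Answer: 14800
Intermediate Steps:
14423 + (o*37 + 81) = 14423 + (8*37 + 81) = 14423 + (296 + 81) = 14423 + 377 = 14800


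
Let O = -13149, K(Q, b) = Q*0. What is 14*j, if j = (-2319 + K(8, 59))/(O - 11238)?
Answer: 10822/8129 ≈ 1.3313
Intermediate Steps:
K(Q, b) = 0
j = 773/8129 (j = (-2319 + 0)/(-13149 - 11238) = -2319/(-24387) = -2319*(-1/24387) = 773/8129 ≈ 0.095092)
14*j = 14*(773/8129) = 10822/8129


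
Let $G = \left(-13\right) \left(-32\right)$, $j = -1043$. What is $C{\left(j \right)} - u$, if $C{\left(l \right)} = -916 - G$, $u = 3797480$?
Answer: $-3798812$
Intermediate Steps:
$G = 416$
$C{\left(l \right)} = -1332$ ($C{\left(l \right)} = -916 - 416 = -1332$)
$C{\left(j \right)} - u = -1332 - 3797480 = -3798812$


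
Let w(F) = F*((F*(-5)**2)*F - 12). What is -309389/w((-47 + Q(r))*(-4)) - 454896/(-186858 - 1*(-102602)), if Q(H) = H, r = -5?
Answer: 3197250735275/592346810432 ≈ 5.3976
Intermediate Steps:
w(F) = F*(-12 + 25*F**2) (w(F) = F*((F*25)*F - 12) = F*((25*F)*F - 12) = F*(25*F**2 - 12) = F*(-12 + 25*F**2))
-309389/w((-47 + Q(r))*(-4)) - 454896/(-186858 - 1*(-102602)) = -309389*(-1/(4*(-47 - 5)*(-12 + 25*((-47 - 5)*(-4))**2))) - 454896/(-186858 - 1*(-102602)) = -309389*1/(208*(-12 + 25*(-52*(-4))**2)) - 454896/(-186858 + 102602) = -309389*1/(208*(-12 + 25*208**2)) - 454896/(-84256) = -309389*1/(208*(-12 + 25*43264)) - 454896*(-1/84256) = -309389*1/(208*(-12 + 1081600)) + 28431/5266 = -309389/(208*1081588) + 28431/5266 = -309389/224970304 + 28431/5266 = 3197250735275/592346810432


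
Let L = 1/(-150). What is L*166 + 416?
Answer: 31117/75 ≈ 414.89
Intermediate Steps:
L = -1/150 ≈ -0.0066667
L*166 + 416 = -1/150*166 + 416 = -83/75 + 416 = 31117/75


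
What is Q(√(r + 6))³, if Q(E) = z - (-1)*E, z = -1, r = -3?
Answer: -10 + 6*√3 ≈ 0.39230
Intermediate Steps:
Q(E) = -1 + E (Q(E) = -1 - (-1)*E = -1 + E)
Q(√(r + 6))³ = (-1 + √(-3 + 6))³ = (-1 + √3)³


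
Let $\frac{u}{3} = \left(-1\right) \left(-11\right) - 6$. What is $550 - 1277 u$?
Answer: $-18605$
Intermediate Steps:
$u = 15$ ($u = 3 \left(\left(-1\right) \left(-11\right) - 6\right) = 3 \left(11 - 6\right) = 3 \cdot 5 = 15$)
$550 - 1277 u = 550 - 19155 = -18605$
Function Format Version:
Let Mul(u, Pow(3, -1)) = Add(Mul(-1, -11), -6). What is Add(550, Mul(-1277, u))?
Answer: -18605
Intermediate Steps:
u = 15 (u = Mul(3, Add(Mul(-1, -11), -6)) = Mul(3, Add(11, -6)) = Mul(3, 5) = 15)
Add(550, Mul(-1277, u)) = Add(550, Mul(-1277, 15)) = Add(550, -19155) = -18605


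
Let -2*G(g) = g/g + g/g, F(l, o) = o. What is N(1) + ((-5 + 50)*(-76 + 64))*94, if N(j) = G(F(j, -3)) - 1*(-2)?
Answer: -50759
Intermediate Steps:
G(g) = -1 (G(g) = -(g/g + g/g)/2 = -(1 + 1)/2 = -½*2 = -1)
N(j) = 1 (N(j) = -1 - 1*(-2) = -1 + 2 = 1)
N(1) + ((-5 + 50)*(-76 + 64))*94 = 1 + ((-5 + 50)*(-76 + 64))*94 = 1 + (45*(-12))*94 = 1 - 540*94 = 1 - 50760 = -50759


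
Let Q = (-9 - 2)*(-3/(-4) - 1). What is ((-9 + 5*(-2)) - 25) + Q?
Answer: -165/4 ≈ -41.250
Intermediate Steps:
Q = 11/4 (Q = -11*(-3*(-1/4) - 1) = -11*(3/4 - 1) = -11*(-1/4) = 11/4 ≈ 2.7500)
((-9 + 5*(-2)) - 25) + Q = ((-9 + 5*(-2)) - 25) + 11/4 = ((-9 - 10) - 25) + 11/4 = (-19 - 25) + 11/4 = -44 + 11/4 = -165/4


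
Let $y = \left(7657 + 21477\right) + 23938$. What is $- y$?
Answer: $-53072$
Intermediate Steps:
$y = 53072$ ($y = 29134 + 23938 = 53072$)
$- y = \left(-1\right) 53072 = -53072$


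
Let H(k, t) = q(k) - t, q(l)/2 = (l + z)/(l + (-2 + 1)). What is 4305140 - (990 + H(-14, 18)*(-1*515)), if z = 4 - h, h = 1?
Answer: 12886906/3 ≈ 4.2956e+6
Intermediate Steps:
z = 3 (z = 4 - 1*1 = 4 - 1 = 3)
q(l) = 2*(3 + l)/(-1 + l) (q(l) = 2*((l + 3)/(l + (-2 + 1))) = 2*((3 + l)/(l - 1)) = 2*((3 + l)/(-1 + l)) = 2*(3 + l)/(-1 + l))
H(k, t) = -t + 2*(3 + k)/(-1 + k) (H(k, t) = 2*(3 + k)/(-1 + k) - t = -t + 2*(3 + k)/(-1 + k))
4305140 - (990 + H(-14, 18)*(-1*515)) = 4305140 - (990 + ((6 + 2*(-14) - 1*18*(-1 - 14))/(-1 - 14))*(-1*515)) = 4305140 - (990 + ((6 - 28 - 1*18*(-15))/(-15))*(-515)) = 4305140 - (990 - (6 - 28 + 270)/15*(-515)) = 4305140 - (990 - 1/15*248*(-515)) = 4305140 - (990 - 248/15*(-515)) = 4305140 - (990 + 25544/3) = 4305140 - 1*28514/3 = 4305140 - 28514/3 = 12886906/3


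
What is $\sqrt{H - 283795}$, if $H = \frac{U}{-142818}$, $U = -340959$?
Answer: $\frac{i \sqrt{643168062555902}}{47606} \approx 532.72 i$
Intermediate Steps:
$H = \frac{113653}{47606}$ ($H = - \frac{340959}{-142818} = \left(-340959\right) \left(- \frac{1}{142818}\right) = \frac{113653}{47606} \approx 2.3874$)
$\sqrt{H - 283795} = \sqrt{\frac{113653}{47606} - 283795} = \sqrt{- \frac{13510231117}{47606}} = \frac{i \sqrt{643168062555902}}{47606}$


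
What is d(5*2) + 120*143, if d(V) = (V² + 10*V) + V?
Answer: 17370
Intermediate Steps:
d(V) = V² + 11*V
d(5*2) + 120*143 = (5*2)*(11 + 5*2) + 120*143 = 10*(11 + 10) + 17160 = 10*21 + 17160 = 210 + 17160 = 17370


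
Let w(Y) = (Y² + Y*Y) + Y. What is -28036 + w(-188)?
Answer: 42464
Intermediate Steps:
w(Y) = Y + 2*Y² (w(Y) = (Y² + Y²) + Y = 2*Y² + Y = Y + 2*Y²)
-28036 + w(-188) = -28036 - 188*(1 + 2*(-188)) = -28036 - 188*(1 - 376) = -28036 - 188*(-375) = -28036 + 70500 = 42464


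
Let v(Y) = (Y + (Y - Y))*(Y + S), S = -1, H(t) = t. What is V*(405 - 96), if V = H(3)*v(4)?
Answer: 11124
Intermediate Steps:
v(Y) = Y*(-1 + Y) (v(Y) = (Y + (Y - Y))*(Y - 1) = (Y + 0)*(-1 + Y) = Y*(-1 + Y))
V = 36 (V = 3*(4*(-1 + 4)) = 3*(4*3) = 3*12 = 36)
V*(405 - 96) = 36*(405 - 96) = 36*309 = 11124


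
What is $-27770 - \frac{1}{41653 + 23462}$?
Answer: $- \frac{1808243551}{65115} \approx -27770.0$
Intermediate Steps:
$-27770 - \frac{1}{41653 + 23462} = -27770 - \frac{1}{65115} = - \frac{1808243551}{65115}$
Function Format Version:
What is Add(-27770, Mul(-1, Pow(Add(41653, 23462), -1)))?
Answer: Rational(-1808243551, 65115) ≈ -27770.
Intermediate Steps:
Add(-27770, Mul(-1, Pow(Add(41653, 23462), -1))) = Add(-27770, Mul(-1, Pow(65115, -1))) = Add(-27770, Mul(-1, Rational(1, 65115))) = Add(-27770, Rational(-1, 65115)) = Rational(-1808243551, 65115)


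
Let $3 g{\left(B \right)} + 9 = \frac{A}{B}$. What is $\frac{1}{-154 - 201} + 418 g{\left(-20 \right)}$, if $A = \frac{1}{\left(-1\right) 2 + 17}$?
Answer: $- \frac{40080229}{31950} \approx -1254.5$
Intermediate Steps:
$A = \frac{1}{15}$ ($A = \frac{1}{-2 + 17} = \frac{1}{15} \approx 0.066667$)
$g{\left(B \right)} = -3 + \frac{1}{45 B}$ ($g{\left(B \right)} = -3 + \frac{\frac{1}{15} \frac{1}{B}}{3} = -3 + \frac{1}{45 B}$)
$\frac{1}{-154 - 201} + 418 g{\left(-20 \right)} = \frac{1}{-154 - 201} + 418 \left(-3 + \frac{1}{45 \left(-20\right)}\right) = \frac{1}{-355} + 418 \left(-3 + \frac{1}{45} \left(- \frac{1}{20}\right)\right) = - \frac{1}{355} + 418 \left(-3 - \frac{1}{900}\right) = - \frac{1}{355} + 418 \left(- \frac{2701}{900}\right) = - \frac{1}{355} - \frac{564509}{450} = - \frac{40080229}{31950}$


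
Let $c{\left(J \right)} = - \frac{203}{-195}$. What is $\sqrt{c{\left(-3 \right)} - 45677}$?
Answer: $\frac{2 i \sqrt{434207085}}{195} \approx 213.72 i$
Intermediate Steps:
$c{\left(J \right)} = \frac{203}{195}$ ($c{\left(J \right)} = \left(-203\right) \left(- \frac{1}{195}\right) = \frac{203}{195}$)
$\sqrt{c{\left(-3 \right)} - 45677} = \sqrt{\frac{203}{195} - 45677} = \sqrt{- \frac{8906812}{195}} = \frac{2 i \sqrt{434207085}}{195}$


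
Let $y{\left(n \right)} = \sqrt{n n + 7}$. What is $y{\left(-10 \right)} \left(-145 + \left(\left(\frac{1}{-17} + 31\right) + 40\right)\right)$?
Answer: $- \frac{1259 \sqrt{107}}{17} \approx -766.07$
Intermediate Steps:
$y{\left(n \right)} = \sqrt{7 + n^{2}}$ ($y{\left(n \right)} = \sqrt{n^{2} + 7} = \sqrt{7 + n^{2}}$)
$y{\left(-10 \right)} \left(-145 + \left(\left(\frac{1}{-17} + 31\right) + 40\right)\right) = \sqrt{7 + \left(-10\right)^{2}} \left(-145 + \left(\left(\frac{1}{-17} + 31\right) + 40\right)\right) = \sqrt{7 + 100} \left(-145 + \left(\left(- \frac{1}{17} + 31\right) + 40\right)\right) = \sqrt{107} \left(-145 + \left(\frac{526}{17} + 40\right)\right) = \sqrt{107} \left(-145 + \frac{1206}{17}\right) = \sqrt{107} \left(- \frac{1259}{17}\right) = - \frac{1259 \sqrt{107}}{17}$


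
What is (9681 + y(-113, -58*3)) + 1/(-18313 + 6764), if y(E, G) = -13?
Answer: 111655731/11549 ≈ 9668.0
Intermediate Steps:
(9681 + y(-113, -58*3)) + 1/(-18313 + 6764) = (9681 - 13) + 1/(-18313 + 6764) = 9668 + 1/(-11549) = 9668 - 1/11549 = 111655731/11549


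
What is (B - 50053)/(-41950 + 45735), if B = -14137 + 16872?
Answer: -47318/3785 ≈ -12.501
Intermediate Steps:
B = 2735
(B - 50053)/(-41950 + 45735) = (2735 - 50053)/(-41950 + 45735) = -47318/3785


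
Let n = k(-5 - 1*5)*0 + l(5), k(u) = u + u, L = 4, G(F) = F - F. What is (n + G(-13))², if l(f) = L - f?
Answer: 1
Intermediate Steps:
G(F) = 0
l(f) = 4 - f
k(u) = 2*u
n = -1 (n = (2*(-5 - 1*5))*0 + (4 - 1*5) = (2*(-5 - 5))*0 + (4 - 5) = (2*(-10))*0 - 1 = -20*0 - 1 = 0 - 1 = -1)
(n + G(-13))² = (-1 + 0)² = (-1)² = 1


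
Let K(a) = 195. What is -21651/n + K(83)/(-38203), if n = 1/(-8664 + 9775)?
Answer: -918944933178/38203 ≈ -2.4054e+7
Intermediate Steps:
n = 1/1111 ≈ 0.00090009
-21651/n + K(83)/(-38203) = -21651/1/1111 + 195/(-38203) = -21651*1111 + 195*(-1/38203) = -24054261 - 195/38203 = -918944933178/38203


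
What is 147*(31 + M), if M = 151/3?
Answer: 11956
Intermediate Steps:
M = 151/3 (M = 151*(⅓) = 151/3 ≈ 50.333)
147*(31 + M) = 147*(31 + 151/3) = 147*(244/3) = 11956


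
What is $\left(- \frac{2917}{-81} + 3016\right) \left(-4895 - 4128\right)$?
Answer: $- \frac{2230602899}{81} \approx -2.7538 \cdot 10^{7}$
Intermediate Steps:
$\left(- \frac{2917}{-81} + 3016\right) \left(-4895 - 4128\right) = \left(\left(-2917\right) \left(- \frac{1}{81}\right) + 3016\right) \left(-9023\right) = \left(\frac{2917}{81} + 3016\right) \left(-9023\right) = \frac{247213}{81} \left(-9023\right) = - \frac{2230602899}{81}$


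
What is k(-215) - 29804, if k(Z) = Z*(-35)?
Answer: -22279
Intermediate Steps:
k(Z) = -35*Z
k(-215) - 29804 = -35*(-215) - 29804 = 7525 - 29804 = -22279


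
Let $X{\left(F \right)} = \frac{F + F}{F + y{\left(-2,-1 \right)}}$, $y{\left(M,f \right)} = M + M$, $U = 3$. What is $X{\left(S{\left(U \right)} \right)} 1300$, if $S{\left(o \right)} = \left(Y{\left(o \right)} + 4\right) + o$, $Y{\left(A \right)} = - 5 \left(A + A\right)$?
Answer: $\frac{59800}{27} \approx 2214.8$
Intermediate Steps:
$y{\left(M,f \right)} = 2 M$
$Y{\left(A \right)} = - 10 A$ ($Y{\left(A \right)} = - 5 \cdot 2 A = - 10 A$)
$S{\left(o \right)} = 4 - 9 o$ ($S{\left(o \right)} = \left(- 10 o + 4\right) + o = \left(4 - 10 o\right) + o = 4 - 9 o$)
$X{\left(F \right)} = \frac{2 F}{-4 + F}$ ($X{\left(F \right)} = \frac{F + F}{F + 2 \left(-2\right)} = \frac{2 F}{F - 4} = \frac{2 F}{-4 + F}$)
$X{\left(S{\left(U \right)} \right)} 1300 = \frac{2 \left(4 - 27\right)}{-4 + \left(4 - 27\right)} 1300 = 2 \left(-23\right) \frac{1}{-4 - 23} \cdot 1300 = 2 \left(-23\right) \frac{1}{-27} \cdot 1300 = 2 \left(-23\right) \left(- \frac{1}{27}\right) 1300 = \frac{46}{27} \cdot 1300 = \frac{59800}{27}$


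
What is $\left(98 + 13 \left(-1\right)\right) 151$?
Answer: $12835$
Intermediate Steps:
$\left(98 + 13 \left(-1\right)\right) 151 = \left(98 - 13\right) 151 = 85 \cdot 151 = 12835$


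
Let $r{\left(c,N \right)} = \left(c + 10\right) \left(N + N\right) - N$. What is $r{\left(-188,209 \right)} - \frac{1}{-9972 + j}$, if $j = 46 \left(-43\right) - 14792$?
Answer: $- \frac{1995300845}{26742} \approx -74613.0$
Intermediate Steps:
$j = -16770$ ($j = -1978 - 14792 = -16770$)
$r{\left(c,N \right)} = - N + 2 N \left(10 + c\right)$ ($r{\left(c,N \right)} = \left(10 + c\right) 2 N - N = 2 N \left(10 + c\right) - N = - N + 2 N \left(10 + c\right)$)
$r{\left(-188,209 \right)} - \frac{1}{-9972 + j} = 209 \left(19 + 2 \left(-188\right)\right) - \frac{1}{-9972 - 16770} = 209 \left(19 - 376\right) - \frac{1}{-26742} = 209 \left(-357\right) - - \frac{1}{26742} = -74613 + \frac{1}{26742} = - \frac{1995300845}{26742}$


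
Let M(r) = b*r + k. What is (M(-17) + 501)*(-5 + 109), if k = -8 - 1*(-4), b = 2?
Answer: 48152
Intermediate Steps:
k = -4 (k = -8 + 4 = -4)
M(r) = -4 + 2*r (M(r) = 2*r - 4 = -4 + 2*r)
(M(-17) + 501)*(-5 + 109) = ((-4 + 2*(-17)) + 501)*(-5 + 109) = ((-4 - 34) + 501)*104 = (-38 + 501)*104 = 463*104 = 48152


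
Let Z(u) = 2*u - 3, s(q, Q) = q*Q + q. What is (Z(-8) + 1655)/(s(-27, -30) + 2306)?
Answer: 1636/3089 ≈ 0.52962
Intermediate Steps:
s(q, Q) = q + Q*q (s(q, Q) = Q*q + q = q + Q*q)
Z(u) = -3 + 2*u
(Z(-8) + 1655)/(s(-27, -30) + 2306) = ((-3 + 2*(-8)) + 1655)/(-27*(1 - 30) + 2306) = ((-3 - 16) + 1655)/(-27*(-29) + 2306) = (-19 + 1655)/(783 + 2306) = 1636/3089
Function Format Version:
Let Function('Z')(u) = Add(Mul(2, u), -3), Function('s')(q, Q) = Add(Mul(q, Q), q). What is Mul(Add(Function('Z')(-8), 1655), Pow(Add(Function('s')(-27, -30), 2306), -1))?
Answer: Rational(1636, 3089) ≈ 0.52962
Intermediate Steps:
Function('s')(q, Q) = Add(q, Mul(Q, q)) (Function('s')(q, Q) = Add(Mul(Q, q), q) = Add(q, Mul(Q, q)))
Function('Z')(u) = Add(-3, Mul(2, u))
Mul(Add(Function('Z')(-8), 1655), Pow(Add(Function('s')(-27, -30), 2306), -1)) = Mul(Add(Add(-3, Mul(2, -8)), 1655), Pow(Add(Mul(-27, Add(1, -30)), 2306), -1)) = Mul(Add(Add(-3, -16), 1655), Pow(Add(Mul(-27, -29), 2306), -1)) = Mul(Add(-19, 1655), Pow(Add(783, 2306), -1)) = Mul(1636, Pow(3089, -1)) = Mul(1636, Rational(1, 3089)) = Rational(1636, 3089)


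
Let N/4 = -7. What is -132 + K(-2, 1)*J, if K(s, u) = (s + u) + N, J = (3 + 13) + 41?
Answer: -1785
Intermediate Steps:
N = -28 (N = 4*(-7) = -28)
J = 57 (J = 16 + 41 = 57)
K(s, u) = -28 + s + u (K(s, u) = (s + u) - 28 = -28 + s + u)
-132 + K(-2, 1)*J = -132 + (-28 - 2 + 1)*57 = -132 - 29*57 = -132 - 1653 = -1785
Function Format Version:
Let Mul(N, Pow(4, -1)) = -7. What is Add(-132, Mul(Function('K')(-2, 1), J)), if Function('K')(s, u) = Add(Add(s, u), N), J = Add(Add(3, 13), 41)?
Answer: -1785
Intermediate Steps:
N = -28 (N = Mul(4, -7) = -28)
J = 57 (J = Add(16, 41) = 57)
Function('K')(s, u) = Add(-28, s, u) (Function('K')(s, u) = Add(Add(s, u), -28) = Add(-28, s, u))
Add(-132, Mul(Function('K')(-2, 1), J)) = Add(-132, Mul(Add(-28, -2, 1), 57)) = Add(-132, Mul(-29, 57)) = Add(-132, -1653) = -1785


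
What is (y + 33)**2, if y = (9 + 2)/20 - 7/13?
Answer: 73667889/67600 ≈ 1089.8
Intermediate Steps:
y = 3/260 (y = 11*(1/20) - 7*1/13 = 11/20 - 7/13 = 3/260 ≈ 0.011538)
(y + 33)**2 = (3/260 + 33)**2 = (8583/260)**2 = 73667889/67600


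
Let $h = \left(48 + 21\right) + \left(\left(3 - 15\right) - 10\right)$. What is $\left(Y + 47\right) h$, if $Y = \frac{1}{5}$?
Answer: $\frac{11092}{5} \approx 2218.4$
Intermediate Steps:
$h = 47$ ($h = 69 - 22 = 47$)
$Y = \frac{1}{5} \approx 0.2$
$\left(Y + 47\right) h = \left(\frac{1}{5} + 47\right) 47 = \frac{236}{5} \cdot 47 = \frac{11092}{5}$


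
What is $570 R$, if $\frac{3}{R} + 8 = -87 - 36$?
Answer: $- \frac{1710}{131} \approx -13.053$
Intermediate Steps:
$R = - \frac{3}{131}$ ($R = \frac{3}{-8 - 123} = \frac{3}{-131} = 3 \left(- \frac{1}{131}\right) = - \frac{3}{131} \approx -0.022901$)
$570 R = 570 \left(- \frac{3}{131}\right) = - \frac{1710}{131}$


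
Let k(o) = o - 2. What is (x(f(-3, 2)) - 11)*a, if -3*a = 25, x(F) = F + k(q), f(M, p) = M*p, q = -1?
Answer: 500/3 ≈ 166.67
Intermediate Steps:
k(o) = -2 + o
x(F) = -3 + F (x(F) = F + (-2 - 1) = F - 3 = -3 + F)
a = -25/3 (a = -1/3*25 = -25/3 ≈ -8.3333)
(x(f(-3, 2)) - 11)*a = ((-3 - 3*2) - 11)*(-25/3) = ((-3 - 6) - 11)*(-25/3) = (-9 - 11)*(-25/3) = -20*(-25/3) = 500/3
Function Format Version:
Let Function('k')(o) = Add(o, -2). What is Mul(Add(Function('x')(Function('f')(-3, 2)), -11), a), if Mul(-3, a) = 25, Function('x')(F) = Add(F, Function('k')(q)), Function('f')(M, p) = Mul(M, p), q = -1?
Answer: Rational(500, 3) ≈ 166.67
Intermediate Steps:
Function('k')(o) = Add(-2, o)
Function('x')(F) = Add(-3, F) (Function('x')(F) = Add(F, Add(-2, -1)) = Add(F, -3) = Add(-3, F))
a = Rational(-25, 3) (a = Mul(Rational(-1, 3), 25) = Rational(-25, 3) ≈ -8.3333)
Mul(Add(Function('x')(Function('f')(-3, 2)), -11), a) = Mul(Add(Add(-3, Mul(-3, 2)), -11), Rational(-25, 3)) = Mul(Add(Add(-3, -6), -11), Rational(-25, 3)) = Mul(Add(-9, -11), Rational(-25, 3)) = Mul(-20, Rational(-25, 3)) = Rational(500, 3)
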